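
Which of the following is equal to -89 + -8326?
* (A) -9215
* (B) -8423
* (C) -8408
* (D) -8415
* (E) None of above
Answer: D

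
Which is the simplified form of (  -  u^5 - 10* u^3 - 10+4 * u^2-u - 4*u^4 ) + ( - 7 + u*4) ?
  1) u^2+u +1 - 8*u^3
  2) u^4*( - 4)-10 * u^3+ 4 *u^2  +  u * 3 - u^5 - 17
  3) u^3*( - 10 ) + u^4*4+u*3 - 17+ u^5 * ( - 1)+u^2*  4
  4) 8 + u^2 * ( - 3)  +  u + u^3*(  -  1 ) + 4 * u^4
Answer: 2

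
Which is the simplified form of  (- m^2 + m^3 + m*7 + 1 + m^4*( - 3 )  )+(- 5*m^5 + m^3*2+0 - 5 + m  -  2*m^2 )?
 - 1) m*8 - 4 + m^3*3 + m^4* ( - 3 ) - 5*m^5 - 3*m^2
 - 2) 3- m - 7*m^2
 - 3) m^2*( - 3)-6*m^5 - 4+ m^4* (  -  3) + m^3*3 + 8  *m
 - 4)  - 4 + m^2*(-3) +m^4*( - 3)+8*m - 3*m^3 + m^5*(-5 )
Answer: 1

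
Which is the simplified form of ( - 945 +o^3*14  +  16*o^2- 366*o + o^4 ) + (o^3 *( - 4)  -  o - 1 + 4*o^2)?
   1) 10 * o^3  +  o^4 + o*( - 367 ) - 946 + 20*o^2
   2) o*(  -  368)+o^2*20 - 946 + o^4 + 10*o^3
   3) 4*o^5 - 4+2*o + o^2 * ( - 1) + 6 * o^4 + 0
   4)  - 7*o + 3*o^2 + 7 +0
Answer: 1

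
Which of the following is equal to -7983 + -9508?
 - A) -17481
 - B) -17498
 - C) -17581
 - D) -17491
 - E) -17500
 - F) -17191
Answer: D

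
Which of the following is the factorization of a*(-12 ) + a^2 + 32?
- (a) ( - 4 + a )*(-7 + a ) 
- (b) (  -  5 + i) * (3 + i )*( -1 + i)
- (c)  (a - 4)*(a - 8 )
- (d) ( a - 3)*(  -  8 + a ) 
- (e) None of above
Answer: c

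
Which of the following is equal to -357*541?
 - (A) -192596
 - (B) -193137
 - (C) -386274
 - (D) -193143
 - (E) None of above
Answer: B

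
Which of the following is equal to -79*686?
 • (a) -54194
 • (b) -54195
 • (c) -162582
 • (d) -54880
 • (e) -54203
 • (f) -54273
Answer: a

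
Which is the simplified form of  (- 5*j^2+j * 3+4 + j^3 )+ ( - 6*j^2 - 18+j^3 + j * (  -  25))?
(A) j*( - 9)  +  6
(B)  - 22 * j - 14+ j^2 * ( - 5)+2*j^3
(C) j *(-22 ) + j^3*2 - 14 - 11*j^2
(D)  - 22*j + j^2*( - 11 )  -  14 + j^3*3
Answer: C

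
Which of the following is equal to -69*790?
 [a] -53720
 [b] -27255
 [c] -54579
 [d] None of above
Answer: d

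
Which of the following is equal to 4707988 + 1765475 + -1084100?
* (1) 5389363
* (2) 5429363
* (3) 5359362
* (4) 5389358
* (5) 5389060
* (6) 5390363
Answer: 1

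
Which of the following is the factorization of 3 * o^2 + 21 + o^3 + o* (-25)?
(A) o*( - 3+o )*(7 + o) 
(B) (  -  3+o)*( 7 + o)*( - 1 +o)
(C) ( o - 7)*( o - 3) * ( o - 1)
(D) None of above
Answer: B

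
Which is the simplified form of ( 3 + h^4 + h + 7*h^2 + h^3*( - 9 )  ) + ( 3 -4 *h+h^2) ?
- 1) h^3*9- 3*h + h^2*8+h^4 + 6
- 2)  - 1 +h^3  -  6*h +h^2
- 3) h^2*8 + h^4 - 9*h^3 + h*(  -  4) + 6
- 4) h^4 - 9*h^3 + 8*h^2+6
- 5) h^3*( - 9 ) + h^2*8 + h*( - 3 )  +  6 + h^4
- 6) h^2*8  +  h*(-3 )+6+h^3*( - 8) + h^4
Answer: 5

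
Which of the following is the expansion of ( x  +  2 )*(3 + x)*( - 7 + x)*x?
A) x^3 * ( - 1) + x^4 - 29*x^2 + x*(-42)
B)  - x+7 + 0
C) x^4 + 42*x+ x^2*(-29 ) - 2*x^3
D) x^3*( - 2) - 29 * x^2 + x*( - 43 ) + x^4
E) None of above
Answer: E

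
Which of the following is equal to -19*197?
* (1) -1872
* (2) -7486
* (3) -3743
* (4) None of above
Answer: 3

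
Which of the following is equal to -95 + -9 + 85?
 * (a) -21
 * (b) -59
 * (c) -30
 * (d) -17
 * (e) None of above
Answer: e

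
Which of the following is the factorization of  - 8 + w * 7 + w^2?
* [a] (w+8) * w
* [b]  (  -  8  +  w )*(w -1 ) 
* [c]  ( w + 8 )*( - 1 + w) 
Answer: c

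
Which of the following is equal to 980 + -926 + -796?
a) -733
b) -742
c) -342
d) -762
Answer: b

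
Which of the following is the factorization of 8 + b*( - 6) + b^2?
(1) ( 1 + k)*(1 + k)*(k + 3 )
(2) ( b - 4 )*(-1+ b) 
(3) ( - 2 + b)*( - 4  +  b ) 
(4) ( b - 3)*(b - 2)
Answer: 3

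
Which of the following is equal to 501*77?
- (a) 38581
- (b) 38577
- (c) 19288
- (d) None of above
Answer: b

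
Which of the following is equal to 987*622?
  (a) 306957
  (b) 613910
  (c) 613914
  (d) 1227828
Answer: c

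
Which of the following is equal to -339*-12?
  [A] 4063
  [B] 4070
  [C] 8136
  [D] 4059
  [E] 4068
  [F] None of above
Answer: E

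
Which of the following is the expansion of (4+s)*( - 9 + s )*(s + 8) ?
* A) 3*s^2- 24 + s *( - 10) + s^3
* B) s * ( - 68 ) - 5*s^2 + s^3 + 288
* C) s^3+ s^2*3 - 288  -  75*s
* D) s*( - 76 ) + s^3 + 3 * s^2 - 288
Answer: D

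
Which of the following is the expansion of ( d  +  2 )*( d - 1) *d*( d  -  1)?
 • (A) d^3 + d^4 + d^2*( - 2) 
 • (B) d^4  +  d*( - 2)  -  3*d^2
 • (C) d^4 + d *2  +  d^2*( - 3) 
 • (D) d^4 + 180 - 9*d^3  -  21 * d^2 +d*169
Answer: C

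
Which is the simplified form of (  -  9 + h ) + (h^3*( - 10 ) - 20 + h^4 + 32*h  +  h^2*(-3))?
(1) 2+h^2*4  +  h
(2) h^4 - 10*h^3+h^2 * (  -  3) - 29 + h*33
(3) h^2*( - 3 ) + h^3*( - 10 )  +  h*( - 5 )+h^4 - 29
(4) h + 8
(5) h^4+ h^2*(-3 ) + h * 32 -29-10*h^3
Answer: 2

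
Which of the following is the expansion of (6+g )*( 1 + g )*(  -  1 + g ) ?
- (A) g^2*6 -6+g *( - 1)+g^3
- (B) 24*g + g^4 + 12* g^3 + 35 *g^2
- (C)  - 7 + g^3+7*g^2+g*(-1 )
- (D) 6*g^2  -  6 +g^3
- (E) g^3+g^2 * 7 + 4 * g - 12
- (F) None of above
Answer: A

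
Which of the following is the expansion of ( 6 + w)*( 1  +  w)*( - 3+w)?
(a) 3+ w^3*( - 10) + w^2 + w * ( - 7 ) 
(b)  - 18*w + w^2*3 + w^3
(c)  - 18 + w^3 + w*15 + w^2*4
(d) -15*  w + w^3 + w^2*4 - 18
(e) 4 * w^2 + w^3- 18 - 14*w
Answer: d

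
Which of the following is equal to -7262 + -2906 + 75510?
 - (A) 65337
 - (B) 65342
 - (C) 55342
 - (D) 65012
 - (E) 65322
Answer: B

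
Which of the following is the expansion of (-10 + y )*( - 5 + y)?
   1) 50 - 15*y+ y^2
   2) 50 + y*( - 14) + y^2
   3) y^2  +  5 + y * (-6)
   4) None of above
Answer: 1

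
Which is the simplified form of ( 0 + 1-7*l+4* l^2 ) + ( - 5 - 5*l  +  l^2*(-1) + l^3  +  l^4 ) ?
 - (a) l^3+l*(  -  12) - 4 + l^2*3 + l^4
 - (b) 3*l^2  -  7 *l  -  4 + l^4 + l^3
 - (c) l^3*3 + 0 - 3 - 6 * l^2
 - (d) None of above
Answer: a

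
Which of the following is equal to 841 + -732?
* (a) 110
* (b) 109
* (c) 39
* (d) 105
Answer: b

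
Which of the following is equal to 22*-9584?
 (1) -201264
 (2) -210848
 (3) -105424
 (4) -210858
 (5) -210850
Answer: 2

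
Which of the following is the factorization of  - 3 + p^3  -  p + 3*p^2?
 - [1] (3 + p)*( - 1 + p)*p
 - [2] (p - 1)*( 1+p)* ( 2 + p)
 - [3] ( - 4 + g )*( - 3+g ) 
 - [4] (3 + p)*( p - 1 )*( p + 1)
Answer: 4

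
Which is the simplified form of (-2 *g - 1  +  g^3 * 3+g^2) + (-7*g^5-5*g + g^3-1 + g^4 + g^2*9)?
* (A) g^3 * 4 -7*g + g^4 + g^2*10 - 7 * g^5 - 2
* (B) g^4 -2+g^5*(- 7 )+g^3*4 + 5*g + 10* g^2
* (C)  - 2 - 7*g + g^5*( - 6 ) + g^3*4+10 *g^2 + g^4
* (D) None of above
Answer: A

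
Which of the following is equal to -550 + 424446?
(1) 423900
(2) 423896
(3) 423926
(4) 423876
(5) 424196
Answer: 2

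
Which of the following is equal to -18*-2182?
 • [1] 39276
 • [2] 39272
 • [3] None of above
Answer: 1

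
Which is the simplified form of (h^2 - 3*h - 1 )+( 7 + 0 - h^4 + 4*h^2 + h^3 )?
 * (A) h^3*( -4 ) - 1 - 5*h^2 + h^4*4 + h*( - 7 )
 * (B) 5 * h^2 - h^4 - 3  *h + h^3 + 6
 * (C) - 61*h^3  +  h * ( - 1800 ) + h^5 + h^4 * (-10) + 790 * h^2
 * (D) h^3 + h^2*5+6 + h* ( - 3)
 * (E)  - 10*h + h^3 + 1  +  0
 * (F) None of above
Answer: B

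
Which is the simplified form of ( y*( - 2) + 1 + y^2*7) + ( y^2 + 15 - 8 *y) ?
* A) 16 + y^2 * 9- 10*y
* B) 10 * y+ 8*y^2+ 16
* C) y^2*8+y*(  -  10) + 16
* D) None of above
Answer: C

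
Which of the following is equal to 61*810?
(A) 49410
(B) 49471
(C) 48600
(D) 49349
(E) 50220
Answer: A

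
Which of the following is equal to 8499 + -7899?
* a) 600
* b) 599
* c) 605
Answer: a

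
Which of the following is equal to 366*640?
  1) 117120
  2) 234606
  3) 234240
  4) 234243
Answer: 3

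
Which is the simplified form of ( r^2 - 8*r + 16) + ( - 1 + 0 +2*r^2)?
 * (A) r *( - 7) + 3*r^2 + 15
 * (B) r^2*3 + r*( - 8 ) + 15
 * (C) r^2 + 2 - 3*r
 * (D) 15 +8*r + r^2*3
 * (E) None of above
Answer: B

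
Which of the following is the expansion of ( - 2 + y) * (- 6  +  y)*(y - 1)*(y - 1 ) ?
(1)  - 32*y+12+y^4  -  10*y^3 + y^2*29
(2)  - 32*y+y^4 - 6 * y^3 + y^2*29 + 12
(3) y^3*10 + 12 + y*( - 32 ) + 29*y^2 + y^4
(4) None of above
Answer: 1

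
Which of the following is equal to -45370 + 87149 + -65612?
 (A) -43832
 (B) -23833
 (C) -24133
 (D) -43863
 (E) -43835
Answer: B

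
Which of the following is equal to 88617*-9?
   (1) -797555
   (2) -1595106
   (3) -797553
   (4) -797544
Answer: 3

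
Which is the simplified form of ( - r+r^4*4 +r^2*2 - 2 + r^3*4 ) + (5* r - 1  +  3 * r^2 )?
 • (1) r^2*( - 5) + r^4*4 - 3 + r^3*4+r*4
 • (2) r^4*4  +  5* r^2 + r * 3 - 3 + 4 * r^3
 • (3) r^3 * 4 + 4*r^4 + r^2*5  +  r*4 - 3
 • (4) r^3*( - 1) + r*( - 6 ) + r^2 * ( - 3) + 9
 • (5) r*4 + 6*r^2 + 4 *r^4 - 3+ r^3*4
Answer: 3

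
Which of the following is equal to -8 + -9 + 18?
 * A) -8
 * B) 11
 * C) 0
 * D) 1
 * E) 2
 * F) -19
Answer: D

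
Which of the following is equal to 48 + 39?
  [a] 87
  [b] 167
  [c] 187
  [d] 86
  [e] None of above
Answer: a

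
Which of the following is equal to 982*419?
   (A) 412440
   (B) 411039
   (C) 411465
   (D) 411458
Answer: D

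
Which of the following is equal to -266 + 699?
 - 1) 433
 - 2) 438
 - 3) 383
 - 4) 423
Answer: 1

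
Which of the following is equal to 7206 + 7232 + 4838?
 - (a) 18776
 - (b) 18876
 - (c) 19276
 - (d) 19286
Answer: c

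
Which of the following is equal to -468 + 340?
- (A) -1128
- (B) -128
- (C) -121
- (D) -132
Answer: B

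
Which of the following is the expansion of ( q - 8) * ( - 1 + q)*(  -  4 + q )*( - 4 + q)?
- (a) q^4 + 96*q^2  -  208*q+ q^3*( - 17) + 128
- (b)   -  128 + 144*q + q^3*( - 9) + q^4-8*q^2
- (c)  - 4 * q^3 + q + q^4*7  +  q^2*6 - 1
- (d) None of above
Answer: a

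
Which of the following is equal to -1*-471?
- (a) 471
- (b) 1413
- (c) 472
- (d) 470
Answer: a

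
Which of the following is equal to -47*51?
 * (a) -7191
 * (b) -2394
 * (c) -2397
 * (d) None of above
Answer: c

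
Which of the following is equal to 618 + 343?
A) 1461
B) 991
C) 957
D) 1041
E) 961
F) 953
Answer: E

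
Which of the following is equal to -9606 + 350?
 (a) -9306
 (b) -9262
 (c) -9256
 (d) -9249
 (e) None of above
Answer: c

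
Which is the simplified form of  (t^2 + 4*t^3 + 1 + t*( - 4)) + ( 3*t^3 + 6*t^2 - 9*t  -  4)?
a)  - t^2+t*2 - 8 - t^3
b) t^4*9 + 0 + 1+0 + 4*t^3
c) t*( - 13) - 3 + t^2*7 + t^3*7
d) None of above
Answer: c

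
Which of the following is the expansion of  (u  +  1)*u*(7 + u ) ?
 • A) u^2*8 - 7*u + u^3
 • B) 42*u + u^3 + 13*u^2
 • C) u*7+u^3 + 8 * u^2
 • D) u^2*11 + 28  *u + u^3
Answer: C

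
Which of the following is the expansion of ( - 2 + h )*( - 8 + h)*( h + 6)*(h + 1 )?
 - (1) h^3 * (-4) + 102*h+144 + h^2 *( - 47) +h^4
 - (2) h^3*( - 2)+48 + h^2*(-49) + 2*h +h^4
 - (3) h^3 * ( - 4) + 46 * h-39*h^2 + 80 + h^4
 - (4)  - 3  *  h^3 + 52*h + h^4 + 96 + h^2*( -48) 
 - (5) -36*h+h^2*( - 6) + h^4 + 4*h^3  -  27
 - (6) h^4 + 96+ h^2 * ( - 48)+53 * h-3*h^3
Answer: 4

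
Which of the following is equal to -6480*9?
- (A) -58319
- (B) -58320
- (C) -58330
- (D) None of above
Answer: B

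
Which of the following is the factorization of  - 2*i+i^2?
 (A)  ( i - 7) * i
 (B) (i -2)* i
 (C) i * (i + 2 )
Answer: B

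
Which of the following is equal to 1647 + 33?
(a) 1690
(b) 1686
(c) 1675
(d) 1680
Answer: d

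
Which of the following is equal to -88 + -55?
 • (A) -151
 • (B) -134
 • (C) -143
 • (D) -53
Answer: C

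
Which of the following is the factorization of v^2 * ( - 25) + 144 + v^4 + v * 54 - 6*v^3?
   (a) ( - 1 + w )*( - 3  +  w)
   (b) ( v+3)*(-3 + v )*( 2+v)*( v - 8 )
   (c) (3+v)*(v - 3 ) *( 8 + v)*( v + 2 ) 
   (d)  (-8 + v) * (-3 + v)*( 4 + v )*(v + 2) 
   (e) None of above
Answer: b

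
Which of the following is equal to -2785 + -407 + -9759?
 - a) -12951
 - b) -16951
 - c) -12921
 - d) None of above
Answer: a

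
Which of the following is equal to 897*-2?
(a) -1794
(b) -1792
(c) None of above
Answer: a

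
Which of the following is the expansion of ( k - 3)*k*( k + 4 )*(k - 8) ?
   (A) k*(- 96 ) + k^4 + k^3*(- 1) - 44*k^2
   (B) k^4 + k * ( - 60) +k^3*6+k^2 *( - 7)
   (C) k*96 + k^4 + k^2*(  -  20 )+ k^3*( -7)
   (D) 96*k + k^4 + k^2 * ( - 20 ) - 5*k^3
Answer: C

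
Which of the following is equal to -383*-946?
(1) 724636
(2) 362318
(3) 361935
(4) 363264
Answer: 2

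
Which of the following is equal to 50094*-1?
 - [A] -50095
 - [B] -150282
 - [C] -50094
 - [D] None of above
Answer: C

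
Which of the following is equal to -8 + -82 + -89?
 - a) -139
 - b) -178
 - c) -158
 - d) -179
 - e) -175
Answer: d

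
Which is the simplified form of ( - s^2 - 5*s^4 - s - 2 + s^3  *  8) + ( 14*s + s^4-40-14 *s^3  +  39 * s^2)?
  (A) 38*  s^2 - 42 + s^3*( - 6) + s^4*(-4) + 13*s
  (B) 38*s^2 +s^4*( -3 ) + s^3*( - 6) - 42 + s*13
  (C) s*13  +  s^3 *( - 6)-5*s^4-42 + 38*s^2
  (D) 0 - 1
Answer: A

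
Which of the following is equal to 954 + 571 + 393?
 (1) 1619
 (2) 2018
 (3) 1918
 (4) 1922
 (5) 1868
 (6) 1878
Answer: 3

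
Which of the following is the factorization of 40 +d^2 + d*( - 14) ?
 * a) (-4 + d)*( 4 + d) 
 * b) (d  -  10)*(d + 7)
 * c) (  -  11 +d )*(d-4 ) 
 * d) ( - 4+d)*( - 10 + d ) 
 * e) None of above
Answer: d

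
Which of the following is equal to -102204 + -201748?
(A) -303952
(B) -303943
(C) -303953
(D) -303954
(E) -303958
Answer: A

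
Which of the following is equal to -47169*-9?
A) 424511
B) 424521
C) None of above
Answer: B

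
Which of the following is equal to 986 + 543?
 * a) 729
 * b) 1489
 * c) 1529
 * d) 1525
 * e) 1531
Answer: c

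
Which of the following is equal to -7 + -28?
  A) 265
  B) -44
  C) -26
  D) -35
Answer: D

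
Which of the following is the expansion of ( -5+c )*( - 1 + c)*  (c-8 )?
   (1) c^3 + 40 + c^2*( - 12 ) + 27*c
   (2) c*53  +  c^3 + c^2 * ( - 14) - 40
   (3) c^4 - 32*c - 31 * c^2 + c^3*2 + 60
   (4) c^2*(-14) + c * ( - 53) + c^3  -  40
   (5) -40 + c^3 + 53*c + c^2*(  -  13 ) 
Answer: 2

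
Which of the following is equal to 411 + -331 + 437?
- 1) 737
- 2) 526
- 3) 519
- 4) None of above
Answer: 4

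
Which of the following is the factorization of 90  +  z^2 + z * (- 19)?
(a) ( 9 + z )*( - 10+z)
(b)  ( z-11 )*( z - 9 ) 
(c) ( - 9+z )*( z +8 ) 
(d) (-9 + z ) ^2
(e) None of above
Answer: e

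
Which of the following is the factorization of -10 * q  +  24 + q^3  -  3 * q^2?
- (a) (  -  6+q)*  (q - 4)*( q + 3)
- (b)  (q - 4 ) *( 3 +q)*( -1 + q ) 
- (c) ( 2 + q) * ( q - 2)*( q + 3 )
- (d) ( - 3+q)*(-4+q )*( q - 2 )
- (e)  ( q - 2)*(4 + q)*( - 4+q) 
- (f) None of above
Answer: f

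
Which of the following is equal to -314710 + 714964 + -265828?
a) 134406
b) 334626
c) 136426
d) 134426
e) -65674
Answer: d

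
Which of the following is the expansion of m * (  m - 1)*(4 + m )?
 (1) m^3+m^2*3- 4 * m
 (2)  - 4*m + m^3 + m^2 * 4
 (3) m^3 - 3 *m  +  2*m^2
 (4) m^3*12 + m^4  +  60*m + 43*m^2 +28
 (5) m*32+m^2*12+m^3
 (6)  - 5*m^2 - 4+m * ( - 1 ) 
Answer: 1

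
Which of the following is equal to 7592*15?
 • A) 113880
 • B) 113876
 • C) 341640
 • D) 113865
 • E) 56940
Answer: A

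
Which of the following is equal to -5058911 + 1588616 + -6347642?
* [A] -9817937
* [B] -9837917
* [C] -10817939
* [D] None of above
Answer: A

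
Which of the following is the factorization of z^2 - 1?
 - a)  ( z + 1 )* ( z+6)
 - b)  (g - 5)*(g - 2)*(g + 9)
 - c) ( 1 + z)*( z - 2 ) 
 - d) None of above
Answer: d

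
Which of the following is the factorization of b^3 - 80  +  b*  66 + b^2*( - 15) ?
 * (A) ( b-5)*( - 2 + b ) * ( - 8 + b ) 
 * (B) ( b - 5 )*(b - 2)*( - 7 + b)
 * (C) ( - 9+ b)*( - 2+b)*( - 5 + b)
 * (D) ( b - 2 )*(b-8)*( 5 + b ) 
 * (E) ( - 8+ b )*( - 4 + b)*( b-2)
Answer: A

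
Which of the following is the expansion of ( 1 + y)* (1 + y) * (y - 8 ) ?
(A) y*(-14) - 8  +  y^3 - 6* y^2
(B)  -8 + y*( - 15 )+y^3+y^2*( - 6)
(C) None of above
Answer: B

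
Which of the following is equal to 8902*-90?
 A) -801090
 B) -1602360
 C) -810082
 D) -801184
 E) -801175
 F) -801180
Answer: F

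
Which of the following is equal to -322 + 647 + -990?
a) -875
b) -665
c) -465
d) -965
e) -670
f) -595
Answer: b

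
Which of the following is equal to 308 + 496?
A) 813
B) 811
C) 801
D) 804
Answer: D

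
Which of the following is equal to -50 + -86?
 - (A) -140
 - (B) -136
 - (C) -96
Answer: B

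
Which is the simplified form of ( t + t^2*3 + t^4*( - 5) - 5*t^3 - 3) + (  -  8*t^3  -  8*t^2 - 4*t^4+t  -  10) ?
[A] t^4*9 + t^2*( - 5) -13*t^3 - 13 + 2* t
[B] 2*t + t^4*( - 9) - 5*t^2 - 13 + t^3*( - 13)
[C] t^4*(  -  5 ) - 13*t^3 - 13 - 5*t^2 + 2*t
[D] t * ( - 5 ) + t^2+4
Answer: B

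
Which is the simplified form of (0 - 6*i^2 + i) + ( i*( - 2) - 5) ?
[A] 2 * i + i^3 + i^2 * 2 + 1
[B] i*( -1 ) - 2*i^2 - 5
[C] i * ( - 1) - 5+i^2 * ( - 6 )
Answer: C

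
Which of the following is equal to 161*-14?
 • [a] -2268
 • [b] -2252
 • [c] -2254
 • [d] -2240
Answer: c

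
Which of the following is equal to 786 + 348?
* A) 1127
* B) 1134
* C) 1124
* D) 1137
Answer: B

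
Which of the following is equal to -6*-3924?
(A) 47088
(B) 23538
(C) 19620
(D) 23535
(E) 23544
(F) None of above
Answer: E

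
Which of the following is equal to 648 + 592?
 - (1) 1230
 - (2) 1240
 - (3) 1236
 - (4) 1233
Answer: 2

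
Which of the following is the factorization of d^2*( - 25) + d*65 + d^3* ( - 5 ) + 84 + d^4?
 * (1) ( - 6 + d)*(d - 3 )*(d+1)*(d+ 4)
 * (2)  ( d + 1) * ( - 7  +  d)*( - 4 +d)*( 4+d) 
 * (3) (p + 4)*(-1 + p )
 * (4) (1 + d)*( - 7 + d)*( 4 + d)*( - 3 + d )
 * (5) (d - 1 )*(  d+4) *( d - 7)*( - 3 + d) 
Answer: 4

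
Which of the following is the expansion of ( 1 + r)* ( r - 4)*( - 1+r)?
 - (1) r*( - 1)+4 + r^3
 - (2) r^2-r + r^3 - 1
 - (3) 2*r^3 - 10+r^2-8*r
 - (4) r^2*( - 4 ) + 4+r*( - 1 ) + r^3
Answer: 4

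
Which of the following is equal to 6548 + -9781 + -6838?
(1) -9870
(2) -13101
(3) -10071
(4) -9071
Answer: 3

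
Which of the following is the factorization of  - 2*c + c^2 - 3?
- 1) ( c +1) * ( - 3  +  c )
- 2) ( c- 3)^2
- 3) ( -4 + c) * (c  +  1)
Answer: 1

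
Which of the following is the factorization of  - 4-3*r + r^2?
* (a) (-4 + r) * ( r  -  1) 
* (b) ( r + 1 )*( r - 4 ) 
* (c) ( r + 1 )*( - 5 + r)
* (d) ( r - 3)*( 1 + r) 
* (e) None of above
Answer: b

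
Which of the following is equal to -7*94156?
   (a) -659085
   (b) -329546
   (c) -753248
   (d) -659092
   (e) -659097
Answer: d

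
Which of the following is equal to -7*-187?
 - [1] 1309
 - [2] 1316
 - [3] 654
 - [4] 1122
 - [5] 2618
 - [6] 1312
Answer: 1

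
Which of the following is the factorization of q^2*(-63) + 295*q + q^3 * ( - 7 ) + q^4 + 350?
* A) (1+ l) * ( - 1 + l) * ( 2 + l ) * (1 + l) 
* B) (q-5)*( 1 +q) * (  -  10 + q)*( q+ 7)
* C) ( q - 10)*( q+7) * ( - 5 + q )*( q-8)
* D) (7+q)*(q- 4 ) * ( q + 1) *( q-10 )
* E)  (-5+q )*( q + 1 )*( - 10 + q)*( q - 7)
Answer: B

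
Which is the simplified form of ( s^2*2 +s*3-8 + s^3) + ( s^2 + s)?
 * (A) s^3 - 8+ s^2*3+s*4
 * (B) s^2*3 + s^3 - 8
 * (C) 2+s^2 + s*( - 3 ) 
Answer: A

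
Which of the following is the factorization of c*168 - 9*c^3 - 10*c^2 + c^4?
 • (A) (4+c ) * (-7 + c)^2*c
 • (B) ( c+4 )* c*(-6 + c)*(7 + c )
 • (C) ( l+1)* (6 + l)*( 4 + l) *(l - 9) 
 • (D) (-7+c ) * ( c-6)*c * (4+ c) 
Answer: D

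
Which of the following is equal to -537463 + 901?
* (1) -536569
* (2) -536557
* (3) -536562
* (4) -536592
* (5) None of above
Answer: 3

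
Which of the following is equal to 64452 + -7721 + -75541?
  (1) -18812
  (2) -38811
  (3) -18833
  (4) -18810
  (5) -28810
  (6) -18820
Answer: 4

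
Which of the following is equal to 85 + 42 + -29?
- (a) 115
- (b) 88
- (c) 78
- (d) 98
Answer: d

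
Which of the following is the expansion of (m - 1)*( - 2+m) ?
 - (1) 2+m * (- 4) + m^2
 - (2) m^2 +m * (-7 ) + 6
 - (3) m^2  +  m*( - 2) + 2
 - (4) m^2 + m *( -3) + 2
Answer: 4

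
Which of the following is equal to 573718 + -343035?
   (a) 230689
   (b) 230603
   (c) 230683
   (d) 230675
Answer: c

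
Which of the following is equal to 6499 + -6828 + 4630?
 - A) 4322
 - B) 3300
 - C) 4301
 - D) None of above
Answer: C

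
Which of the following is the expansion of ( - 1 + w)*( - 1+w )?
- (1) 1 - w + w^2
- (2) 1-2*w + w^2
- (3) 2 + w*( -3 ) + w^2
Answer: 2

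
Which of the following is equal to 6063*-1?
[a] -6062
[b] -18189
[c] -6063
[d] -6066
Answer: c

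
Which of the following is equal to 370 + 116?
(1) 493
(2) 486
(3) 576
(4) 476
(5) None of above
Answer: 2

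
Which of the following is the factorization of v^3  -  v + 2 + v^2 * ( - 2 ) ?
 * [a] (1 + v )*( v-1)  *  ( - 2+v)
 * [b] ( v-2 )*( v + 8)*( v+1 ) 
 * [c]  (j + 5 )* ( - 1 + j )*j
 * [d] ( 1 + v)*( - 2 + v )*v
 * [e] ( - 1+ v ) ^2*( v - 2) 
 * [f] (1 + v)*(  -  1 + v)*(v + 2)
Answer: a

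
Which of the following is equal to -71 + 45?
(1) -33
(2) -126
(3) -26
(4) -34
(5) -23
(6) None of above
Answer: 3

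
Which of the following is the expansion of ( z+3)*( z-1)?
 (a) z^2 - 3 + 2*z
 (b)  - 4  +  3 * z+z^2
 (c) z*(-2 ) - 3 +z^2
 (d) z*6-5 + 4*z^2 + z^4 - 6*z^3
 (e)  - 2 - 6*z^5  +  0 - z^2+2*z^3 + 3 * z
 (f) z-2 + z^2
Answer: a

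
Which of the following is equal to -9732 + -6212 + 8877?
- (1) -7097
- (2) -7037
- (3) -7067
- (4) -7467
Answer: 3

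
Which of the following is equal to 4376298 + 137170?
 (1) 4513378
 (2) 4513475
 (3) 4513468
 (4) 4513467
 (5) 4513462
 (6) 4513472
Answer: 3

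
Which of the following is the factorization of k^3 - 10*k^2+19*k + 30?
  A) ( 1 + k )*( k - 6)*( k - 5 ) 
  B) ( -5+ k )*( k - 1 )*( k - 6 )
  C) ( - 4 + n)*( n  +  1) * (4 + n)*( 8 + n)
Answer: A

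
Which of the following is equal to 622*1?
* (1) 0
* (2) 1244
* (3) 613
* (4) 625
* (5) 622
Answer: 5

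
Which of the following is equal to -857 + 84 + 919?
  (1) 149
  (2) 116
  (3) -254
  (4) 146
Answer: 4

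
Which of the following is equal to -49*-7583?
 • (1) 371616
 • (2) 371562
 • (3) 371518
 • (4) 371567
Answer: 4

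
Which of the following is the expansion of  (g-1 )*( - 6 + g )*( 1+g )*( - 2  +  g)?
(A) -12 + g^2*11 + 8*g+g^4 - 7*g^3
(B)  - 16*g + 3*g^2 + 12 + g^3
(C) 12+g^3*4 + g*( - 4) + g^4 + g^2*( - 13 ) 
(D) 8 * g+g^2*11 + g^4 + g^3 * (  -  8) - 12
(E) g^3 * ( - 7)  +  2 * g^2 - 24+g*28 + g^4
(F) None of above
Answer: D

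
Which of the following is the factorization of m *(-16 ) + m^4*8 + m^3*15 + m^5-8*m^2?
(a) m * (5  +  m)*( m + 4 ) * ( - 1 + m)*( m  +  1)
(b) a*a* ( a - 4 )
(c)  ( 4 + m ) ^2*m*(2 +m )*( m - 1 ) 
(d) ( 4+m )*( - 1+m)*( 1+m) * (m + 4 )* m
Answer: d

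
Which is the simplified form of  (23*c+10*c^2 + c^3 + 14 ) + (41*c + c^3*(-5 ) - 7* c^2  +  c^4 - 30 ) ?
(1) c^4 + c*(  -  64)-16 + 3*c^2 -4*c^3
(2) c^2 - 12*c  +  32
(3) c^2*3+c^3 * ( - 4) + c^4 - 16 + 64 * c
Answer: 3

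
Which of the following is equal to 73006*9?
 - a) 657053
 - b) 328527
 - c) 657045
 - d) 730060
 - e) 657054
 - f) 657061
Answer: e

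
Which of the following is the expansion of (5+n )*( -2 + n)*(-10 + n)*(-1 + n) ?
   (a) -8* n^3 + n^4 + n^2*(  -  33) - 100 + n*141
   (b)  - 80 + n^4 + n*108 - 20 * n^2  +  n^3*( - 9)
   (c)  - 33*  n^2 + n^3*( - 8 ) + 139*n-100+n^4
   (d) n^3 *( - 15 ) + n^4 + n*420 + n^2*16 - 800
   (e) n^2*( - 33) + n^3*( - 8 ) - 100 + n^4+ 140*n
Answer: e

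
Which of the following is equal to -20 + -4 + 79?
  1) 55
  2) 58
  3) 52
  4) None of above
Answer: 1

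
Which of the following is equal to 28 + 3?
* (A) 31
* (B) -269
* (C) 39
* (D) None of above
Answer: A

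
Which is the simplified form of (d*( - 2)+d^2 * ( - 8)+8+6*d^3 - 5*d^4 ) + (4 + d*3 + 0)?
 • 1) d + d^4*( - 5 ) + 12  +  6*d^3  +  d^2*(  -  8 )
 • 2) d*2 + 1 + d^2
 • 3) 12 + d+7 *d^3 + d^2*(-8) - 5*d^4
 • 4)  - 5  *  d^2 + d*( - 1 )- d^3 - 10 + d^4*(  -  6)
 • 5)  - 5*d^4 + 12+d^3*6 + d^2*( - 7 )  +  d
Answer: 1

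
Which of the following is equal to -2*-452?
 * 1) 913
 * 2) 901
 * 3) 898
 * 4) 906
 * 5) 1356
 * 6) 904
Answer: 6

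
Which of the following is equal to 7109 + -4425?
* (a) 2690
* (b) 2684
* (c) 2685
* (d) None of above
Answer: b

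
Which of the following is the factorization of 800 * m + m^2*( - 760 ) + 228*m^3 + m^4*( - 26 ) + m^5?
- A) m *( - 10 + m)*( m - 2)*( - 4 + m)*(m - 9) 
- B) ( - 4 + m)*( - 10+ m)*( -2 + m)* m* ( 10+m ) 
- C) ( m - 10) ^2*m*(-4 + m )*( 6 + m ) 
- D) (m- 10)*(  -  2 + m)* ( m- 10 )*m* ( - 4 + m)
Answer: D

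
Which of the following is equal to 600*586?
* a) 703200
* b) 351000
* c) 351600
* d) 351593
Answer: c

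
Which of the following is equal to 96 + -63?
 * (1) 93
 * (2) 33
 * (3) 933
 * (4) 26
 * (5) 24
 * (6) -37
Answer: 2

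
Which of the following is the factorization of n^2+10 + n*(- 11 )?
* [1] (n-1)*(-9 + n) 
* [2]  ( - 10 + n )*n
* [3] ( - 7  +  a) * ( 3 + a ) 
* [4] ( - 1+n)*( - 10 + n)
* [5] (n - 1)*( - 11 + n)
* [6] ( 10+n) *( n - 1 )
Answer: 4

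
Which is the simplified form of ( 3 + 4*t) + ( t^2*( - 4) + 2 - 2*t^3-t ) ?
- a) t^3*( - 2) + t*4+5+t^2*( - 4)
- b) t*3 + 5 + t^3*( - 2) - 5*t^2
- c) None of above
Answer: c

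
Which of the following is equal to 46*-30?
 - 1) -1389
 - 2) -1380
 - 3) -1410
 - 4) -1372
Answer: 2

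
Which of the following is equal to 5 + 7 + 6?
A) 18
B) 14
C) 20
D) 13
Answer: A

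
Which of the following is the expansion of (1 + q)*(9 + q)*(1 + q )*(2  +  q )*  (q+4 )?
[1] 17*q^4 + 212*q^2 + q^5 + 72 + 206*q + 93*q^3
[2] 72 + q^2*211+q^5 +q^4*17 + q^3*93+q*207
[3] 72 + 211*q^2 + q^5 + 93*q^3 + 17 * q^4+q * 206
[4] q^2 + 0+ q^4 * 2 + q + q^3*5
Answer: 3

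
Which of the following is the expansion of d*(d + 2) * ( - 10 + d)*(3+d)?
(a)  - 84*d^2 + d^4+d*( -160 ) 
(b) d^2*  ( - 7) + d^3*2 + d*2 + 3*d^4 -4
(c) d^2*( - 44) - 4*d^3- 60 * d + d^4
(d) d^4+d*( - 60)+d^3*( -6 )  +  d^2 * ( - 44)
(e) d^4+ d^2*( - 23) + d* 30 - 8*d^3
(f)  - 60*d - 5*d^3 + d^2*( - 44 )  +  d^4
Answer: f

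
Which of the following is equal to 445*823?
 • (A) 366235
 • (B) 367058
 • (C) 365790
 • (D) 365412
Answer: A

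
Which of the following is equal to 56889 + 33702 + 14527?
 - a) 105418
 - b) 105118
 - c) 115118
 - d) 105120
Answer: b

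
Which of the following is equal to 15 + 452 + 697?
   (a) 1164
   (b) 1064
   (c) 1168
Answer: a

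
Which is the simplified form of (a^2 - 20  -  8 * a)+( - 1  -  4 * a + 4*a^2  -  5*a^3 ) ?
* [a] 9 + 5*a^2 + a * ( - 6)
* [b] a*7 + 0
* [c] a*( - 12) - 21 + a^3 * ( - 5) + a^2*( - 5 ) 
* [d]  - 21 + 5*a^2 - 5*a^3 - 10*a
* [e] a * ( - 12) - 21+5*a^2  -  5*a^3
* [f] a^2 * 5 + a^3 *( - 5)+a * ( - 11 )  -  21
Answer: e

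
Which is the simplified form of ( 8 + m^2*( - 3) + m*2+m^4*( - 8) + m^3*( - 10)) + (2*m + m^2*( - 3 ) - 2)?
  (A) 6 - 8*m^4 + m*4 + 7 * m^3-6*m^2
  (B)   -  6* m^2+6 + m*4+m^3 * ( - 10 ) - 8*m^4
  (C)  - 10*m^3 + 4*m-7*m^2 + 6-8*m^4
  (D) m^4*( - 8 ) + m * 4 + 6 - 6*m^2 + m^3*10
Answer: B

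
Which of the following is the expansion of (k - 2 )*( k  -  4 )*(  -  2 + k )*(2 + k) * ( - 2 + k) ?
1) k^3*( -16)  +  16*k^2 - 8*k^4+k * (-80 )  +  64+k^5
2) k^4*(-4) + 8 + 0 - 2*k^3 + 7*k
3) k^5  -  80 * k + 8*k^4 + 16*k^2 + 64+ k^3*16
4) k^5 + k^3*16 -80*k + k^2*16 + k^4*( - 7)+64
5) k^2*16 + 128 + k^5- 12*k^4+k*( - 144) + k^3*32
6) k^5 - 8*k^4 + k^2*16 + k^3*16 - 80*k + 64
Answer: 6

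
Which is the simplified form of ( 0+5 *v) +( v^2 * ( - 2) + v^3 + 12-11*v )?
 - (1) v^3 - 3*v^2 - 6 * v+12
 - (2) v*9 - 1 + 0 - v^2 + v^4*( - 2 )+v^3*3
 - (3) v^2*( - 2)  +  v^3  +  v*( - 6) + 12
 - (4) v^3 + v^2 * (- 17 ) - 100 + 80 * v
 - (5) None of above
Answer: 3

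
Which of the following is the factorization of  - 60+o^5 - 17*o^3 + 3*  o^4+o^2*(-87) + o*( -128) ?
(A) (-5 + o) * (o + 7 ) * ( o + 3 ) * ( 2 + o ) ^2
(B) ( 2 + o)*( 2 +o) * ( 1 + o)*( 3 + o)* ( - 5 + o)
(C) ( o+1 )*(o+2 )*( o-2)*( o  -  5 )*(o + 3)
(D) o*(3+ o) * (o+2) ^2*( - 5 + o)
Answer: B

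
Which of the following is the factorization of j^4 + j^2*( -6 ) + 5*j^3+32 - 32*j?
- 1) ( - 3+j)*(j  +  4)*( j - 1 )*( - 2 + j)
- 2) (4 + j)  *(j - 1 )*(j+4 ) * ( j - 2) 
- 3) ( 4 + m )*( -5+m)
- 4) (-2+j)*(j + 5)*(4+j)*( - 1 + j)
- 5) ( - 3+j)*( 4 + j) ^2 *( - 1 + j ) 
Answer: 2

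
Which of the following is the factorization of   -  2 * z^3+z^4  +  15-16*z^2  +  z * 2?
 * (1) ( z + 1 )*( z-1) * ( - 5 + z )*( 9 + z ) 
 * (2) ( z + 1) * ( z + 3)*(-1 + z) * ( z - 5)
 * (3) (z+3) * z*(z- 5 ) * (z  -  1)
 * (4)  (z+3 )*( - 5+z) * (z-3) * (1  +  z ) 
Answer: 2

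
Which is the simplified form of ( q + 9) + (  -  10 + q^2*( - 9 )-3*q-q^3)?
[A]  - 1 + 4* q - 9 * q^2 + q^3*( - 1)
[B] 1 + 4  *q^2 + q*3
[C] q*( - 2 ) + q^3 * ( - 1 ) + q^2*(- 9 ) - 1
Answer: C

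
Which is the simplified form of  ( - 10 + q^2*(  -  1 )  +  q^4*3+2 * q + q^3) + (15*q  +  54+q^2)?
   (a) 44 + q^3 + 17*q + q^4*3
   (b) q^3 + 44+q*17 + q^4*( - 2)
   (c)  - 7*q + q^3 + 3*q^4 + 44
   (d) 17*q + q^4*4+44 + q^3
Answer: a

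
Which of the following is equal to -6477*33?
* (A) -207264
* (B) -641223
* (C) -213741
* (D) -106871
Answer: C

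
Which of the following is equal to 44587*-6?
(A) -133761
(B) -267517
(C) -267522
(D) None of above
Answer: C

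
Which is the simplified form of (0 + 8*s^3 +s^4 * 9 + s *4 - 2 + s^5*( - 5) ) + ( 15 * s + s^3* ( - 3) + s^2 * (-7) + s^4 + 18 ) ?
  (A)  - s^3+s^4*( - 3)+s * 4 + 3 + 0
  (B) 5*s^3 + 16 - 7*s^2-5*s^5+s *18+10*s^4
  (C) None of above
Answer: C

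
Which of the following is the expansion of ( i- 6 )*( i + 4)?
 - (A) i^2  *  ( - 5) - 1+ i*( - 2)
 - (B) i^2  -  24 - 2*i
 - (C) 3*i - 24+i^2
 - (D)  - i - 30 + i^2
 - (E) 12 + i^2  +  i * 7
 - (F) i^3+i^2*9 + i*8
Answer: B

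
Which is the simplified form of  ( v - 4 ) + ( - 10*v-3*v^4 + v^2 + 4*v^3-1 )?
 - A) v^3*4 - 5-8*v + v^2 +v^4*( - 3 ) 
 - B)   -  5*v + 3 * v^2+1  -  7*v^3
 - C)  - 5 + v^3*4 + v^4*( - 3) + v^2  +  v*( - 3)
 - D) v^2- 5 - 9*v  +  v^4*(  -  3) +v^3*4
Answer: D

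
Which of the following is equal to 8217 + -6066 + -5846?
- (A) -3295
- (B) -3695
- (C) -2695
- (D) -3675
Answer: B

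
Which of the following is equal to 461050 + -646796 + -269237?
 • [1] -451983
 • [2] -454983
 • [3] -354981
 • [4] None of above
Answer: 2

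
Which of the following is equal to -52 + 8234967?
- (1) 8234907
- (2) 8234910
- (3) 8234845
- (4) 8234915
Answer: 4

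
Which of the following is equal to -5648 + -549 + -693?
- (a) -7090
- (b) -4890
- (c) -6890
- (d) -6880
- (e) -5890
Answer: c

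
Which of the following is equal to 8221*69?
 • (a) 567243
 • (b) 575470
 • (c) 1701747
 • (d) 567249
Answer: d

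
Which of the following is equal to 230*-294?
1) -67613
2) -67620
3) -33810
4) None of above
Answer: 2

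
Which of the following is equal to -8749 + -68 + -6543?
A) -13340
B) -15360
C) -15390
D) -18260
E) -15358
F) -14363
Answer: B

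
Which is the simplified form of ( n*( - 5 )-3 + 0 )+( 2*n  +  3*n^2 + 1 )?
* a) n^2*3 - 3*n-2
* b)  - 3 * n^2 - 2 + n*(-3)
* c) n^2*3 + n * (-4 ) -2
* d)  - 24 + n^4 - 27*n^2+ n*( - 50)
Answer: a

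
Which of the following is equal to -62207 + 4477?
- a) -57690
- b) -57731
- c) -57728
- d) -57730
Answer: d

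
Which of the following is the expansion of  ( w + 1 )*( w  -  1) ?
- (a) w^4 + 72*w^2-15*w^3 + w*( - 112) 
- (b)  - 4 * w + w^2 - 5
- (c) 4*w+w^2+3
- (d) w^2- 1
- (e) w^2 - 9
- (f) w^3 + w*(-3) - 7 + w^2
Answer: d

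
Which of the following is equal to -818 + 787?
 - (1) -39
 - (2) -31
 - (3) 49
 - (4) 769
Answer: 2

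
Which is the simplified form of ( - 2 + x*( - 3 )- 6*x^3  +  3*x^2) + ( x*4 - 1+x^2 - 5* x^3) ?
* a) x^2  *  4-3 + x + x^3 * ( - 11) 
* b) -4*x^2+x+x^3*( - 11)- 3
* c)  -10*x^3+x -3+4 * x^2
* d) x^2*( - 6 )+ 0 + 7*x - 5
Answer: a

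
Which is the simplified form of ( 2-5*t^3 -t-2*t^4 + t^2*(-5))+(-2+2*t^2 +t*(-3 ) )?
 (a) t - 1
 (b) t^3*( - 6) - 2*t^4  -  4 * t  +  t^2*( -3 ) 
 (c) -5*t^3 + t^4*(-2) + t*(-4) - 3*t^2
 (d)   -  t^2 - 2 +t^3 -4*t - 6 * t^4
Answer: c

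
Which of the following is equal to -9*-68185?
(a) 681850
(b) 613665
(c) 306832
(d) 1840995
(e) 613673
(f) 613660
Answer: b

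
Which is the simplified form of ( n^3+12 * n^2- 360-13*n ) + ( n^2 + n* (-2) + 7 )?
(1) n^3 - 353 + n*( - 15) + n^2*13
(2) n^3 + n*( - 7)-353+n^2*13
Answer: 1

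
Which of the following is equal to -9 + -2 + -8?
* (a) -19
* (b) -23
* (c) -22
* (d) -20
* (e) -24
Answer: a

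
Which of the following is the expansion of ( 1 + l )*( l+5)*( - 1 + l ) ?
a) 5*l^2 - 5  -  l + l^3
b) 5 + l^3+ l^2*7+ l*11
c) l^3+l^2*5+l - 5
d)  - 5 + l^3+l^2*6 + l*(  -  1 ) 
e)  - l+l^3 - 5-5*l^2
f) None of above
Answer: a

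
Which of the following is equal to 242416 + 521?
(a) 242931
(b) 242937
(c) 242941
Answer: b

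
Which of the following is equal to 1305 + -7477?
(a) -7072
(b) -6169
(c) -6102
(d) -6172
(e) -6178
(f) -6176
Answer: d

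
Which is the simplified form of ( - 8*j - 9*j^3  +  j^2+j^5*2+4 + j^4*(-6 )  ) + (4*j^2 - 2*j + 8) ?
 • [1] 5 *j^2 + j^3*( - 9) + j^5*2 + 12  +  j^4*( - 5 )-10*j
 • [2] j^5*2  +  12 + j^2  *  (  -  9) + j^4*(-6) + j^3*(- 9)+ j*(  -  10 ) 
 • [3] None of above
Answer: 3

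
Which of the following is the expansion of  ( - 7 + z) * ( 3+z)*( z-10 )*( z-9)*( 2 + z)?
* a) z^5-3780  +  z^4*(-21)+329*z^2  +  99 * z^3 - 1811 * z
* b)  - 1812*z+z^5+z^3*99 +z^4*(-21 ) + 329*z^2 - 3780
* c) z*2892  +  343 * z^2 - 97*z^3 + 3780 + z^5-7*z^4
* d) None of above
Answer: b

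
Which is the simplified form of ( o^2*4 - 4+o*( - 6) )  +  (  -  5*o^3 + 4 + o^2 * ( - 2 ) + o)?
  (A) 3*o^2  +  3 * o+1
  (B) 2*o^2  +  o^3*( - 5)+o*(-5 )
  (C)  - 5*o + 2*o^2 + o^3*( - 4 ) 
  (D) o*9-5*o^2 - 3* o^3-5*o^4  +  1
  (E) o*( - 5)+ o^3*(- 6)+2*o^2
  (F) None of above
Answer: B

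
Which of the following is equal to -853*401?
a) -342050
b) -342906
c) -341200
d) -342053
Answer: d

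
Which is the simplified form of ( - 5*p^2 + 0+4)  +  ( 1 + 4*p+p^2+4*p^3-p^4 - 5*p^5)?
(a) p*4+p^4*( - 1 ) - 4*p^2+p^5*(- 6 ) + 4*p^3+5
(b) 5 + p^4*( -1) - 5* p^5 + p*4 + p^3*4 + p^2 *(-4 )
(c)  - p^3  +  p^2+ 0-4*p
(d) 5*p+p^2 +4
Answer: b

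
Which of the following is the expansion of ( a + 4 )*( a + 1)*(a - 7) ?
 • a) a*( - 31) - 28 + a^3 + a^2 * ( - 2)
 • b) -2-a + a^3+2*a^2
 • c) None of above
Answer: a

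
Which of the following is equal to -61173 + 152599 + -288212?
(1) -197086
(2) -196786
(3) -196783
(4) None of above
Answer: 2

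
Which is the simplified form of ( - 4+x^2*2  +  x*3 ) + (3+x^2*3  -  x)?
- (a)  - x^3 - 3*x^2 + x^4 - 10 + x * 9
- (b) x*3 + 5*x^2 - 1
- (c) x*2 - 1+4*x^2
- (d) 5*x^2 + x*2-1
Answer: d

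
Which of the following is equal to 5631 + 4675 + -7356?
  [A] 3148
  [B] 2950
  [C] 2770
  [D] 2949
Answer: B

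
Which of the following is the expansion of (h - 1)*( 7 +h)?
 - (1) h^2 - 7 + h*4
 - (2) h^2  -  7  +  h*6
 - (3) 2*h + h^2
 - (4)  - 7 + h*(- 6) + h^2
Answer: 2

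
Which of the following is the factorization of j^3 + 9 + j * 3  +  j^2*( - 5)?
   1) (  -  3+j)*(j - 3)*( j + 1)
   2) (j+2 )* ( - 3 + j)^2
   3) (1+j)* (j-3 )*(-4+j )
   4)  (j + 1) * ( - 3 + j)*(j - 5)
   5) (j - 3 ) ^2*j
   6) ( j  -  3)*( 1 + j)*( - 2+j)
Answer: 1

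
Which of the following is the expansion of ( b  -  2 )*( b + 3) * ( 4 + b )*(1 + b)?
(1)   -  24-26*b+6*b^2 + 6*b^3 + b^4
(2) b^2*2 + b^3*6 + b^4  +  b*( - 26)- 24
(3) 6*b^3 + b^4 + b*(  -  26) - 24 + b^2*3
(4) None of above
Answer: 3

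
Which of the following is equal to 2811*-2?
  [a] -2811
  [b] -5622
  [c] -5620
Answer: b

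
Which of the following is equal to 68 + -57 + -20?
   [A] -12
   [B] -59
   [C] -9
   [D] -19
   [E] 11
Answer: C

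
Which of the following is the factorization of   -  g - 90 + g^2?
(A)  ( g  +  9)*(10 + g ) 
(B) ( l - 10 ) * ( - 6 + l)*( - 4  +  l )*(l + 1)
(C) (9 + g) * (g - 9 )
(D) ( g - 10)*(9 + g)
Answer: D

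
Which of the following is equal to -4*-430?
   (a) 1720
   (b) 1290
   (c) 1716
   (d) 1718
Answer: a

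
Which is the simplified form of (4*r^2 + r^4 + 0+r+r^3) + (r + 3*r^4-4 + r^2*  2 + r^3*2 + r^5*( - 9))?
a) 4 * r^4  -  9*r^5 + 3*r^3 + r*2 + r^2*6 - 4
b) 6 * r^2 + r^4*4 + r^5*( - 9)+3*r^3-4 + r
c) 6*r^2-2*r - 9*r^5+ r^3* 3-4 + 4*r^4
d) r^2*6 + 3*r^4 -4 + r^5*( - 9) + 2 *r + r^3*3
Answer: a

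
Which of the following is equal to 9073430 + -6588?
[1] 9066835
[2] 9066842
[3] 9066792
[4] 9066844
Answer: 2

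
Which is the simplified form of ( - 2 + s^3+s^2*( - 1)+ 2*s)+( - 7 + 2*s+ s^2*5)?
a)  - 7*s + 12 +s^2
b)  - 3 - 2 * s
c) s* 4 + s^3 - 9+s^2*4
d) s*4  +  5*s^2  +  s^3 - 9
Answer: c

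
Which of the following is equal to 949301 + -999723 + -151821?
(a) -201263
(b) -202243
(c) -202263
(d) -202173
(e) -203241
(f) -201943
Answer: b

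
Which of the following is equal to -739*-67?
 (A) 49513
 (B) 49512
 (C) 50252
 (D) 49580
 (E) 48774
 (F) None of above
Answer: A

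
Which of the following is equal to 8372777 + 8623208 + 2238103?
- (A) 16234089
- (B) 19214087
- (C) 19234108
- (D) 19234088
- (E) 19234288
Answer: D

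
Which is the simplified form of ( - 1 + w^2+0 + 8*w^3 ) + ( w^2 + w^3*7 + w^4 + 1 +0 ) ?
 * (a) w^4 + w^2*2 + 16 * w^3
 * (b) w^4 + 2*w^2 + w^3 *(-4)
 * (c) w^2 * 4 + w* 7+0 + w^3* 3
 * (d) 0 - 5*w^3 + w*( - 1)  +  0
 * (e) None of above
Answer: e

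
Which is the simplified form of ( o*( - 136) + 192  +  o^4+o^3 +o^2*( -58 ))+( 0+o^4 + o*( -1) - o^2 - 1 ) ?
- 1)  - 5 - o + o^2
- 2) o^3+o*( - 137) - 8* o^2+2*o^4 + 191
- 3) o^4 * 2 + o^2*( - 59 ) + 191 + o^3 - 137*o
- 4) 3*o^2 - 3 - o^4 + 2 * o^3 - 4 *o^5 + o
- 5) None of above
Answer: 3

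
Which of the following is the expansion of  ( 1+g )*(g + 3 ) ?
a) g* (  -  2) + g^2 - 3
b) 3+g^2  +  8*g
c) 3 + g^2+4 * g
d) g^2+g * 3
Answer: c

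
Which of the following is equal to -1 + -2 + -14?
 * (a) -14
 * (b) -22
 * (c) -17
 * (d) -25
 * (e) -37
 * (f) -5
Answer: c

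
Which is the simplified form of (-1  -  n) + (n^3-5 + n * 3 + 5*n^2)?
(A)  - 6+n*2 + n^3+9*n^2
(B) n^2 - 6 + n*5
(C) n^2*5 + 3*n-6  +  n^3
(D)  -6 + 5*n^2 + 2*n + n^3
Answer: D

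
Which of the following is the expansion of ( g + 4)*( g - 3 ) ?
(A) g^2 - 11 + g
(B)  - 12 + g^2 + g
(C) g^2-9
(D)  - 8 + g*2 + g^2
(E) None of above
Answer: B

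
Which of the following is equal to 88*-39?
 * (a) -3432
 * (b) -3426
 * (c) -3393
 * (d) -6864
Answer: a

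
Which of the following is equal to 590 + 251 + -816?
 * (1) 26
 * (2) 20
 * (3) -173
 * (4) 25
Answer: 4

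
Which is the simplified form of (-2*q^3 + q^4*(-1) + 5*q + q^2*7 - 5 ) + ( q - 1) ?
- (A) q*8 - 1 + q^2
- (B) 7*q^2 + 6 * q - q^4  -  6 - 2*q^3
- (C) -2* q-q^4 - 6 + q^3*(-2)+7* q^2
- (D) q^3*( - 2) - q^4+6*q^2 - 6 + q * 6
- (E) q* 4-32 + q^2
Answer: B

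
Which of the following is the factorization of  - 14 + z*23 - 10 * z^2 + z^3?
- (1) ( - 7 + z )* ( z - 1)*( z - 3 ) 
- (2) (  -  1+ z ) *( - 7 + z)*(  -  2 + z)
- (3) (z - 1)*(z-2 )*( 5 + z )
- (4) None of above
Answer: 2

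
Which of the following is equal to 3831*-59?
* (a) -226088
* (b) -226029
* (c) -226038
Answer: b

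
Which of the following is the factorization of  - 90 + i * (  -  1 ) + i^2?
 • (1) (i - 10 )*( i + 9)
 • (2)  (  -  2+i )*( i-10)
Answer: 1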